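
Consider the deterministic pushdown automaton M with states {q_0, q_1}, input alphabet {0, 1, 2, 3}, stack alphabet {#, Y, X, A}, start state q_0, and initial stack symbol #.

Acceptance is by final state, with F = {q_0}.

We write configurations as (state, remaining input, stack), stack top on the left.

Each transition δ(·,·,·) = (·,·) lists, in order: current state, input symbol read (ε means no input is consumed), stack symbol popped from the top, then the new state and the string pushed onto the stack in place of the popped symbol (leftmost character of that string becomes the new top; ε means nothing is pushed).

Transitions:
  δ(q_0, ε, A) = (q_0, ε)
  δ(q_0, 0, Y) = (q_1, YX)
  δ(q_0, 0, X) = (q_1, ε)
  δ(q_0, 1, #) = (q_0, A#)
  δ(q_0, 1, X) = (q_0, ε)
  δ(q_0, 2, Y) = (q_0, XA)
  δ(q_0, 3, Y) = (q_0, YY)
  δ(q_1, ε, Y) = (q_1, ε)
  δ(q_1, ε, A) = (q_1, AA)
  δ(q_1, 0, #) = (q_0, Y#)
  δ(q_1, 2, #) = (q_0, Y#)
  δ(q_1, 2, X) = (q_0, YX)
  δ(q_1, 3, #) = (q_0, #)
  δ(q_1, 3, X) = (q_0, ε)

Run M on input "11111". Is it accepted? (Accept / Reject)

(q_0, 11111, #)
  read 1, top #: go to q_0, push A# → (q_0, 1111, A#)
  ε-move, top A: go to q_0, push ε → (q_0, 1111, #)
  read 1, top #: go to q_0, push A# → (q_0, 111, A#)
  ε-move, top A: go to q_0, push ε → (q_0, 111, #)
  read 1, top #: go to q_0, push A# → (q_0, 11, A#)
  ε-move, top A: go to q_0, push ε → (q_0, 11, #)
  read 1, top #: go to q_0, push A# → (q_0, 1, A#)
  ε-move, top A: go to q_0, push ε → (q_0, 1, #)
  read 1, top #: go to q_0, push A# → (q_0, ε, A#)
All input consumed; state q_0 ∈ F.

Accept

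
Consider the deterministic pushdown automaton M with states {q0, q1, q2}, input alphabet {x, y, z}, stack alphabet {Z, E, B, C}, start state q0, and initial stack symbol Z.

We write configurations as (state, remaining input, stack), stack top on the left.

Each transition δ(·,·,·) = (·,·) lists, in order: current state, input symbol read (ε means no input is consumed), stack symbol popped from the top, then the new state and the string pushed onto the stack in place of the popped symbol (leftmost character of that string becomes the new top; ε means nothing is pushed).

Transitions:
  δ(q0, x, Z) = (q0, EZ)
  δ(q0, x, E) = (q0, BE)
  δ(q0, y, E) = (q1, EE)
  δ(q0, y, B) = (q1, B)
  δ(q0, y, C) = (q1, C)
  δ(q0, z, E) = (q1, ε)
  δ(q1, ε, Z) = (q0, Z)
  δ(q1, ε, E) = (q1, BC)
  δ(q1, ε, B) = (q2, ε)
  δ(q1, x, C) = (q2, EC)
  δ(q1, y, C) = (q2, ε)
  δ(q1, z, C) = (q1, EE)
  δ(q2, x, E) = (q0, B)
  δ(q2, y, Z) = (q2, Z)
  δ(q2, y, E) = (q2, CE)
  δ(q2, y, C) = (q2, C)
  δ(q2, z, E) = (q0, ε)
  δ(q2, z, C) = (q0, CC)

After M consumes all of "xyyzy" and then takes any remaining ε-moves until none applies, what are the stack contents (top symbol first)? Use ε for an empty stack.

CCEZ

(q0, xyyzy, Z) ⊢ (q0, yyzy, EZ) ⊢ (q1, yzy, EEZ) ⊢ (q1, yzy, BCEZ) ⊢ (q2, yzy, CEZ) ⊢ (q2, zy, CEZ) ⊢ (q0, y, CCEZ) ⊢ (q1, ε, CCEZ)
All input consumed in state q1 with stack CCEZ.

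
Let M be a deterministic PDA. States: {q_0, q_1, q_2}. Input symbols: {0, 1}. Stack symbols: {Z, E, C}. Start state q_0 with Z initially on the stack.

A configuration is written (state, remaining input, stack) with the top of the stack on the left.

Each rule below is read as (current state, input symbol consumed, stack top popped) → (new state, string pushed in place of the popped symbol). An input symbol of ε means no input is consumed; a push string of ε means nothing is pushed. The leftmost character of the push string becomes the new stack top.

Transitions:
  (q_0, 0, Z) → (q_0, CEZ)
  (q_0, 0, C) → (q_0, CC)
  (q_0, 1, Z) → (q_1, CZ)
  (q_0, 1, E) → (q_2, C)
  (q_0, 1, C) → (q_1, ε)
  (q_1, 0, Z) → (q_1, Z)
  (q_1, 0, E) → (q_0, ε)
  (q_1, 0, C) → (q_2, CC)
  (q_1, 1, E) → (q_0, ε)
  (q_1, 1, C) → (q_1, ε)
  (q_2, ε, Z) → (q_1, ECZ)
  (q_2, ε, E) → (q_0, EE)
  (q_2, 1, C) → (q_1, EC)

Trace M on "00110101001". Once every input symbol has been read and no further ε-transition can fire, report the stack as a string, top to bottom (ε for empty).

CCZ

(q_0, 00110101001, Z)
  read 0, top Z: go to q_0, push CEZ → (q_0, 0110101001, CEZ)
  read 0, top C: go to q_0, push CC → (q_0, 110101001, CCEZ)
  read 1, top C: go to q_1, push ε → (q_1, 10101001, CEZ)
  read 1, top C: go to q_1, push ε → (q_1, 0101001, EZ)
  read 0, top E: go to q_0, push ε → (q_0, 101001, Z)
  read 1, top Z: go to q_1, push CZ → (q_1, 01001, CZ)
  read 0, top C: go to q_2, push CC → (q_2, 1001, CCZ)
  read 1, top C: go to q_1, push EC → (q_1, 001, ECCZ)
  read 0, top E: go to q_0, push ε → (q_0, 01, CCZ)
  read 0, top C: go to q_0, push CC → (q_0, 1, CCCZ)
  read 1, top C: go to q_1, push ε → (q_1, ε, CCZ)
All input consumed in state q_1 with stack CCZ.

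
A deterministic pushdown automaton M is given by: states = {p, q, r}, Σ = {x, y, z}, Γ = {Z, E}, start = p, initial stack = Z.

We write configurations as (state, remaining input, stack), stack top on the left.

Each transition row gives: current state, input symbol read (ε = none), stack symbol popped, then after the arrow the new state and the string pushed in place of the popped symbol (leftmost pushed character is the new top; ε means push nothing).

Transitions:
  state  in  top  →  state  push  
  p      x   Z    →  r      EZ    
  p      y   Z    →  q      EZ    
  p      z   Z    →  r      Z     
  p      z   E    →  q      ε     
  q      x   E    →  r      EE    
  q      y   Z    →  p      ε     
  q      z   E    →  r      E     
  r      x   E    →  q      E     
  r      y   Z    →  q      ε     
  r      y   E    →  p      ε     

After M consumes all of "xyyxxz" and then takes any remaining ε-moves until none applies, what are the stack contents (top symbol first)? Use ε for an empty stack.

EEZ

(p, xyyxxz, Z)
  read x, top Z: go to r, push EZ → (r, yyxxz, EZ)
  read y, top E: go to p, push ε → (p, yxxz, Z)
  read y, top Z: go to q, push EZ → (q, xxz, EZ)
  read x, top E: go to r, push EE → (r, xz, EEZ)
  read x, top E: go to q, push E → (q, z, EEZ)
  read z, top E: go to r, push E → (r, ε, EEZ)
All input consumed in state r with stack EEZ.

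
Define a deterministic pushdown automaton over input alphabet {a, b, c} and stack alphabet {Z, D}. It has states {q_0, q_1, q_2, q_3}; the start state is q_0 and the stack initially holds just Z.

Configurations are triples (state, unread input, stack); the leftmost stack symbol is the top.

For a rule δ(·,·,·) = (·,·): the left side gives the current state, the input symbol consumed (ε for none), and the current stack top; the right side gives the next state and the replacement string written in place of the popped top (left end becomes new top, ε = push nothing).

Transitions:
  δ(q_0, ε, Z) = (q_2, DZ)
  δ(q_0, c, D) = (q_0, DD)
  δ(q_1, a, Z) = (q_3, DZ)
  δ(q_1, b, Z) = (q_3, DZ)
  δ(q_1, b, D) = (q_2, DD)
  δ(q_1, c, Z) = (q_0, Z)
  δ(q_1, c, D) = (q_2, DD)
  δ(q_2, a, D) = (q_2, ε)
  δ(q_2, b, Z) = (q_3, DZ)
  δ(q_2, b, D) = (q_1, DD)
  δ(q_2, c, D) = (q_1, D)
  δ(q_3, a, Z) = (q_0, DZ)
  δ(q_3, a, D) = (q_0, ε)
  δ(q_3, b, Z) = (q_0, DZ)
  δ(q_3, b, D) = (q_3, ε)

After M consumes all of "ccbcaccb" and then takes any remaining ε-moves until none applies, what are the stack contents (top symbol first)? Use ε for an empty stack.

DDDDDZ

(q_0, ccbcaccb, Z)
  ε-move, top Z: go to q_2, push DZ → (q_2, ccbcaccb, DZ)
  read c, top D: go to q_1, push D → (q_1, cbcaccb, DZ)
  read c, top D: go to q_2, push DD → (q_2, bcaccb, DDZ)
  read b, top D: go to q_1, push DD → (q_1, caccb, DDDZ)
  read c, top D: go to q_2, push DD → (q_2, accb, DDDDZ)
  read a, top D: go to q_2, push ε → (q_2, ccb, DDDZ)
  read c, top D: go to q_1, push D → (q_1, cb, DDDZ)
  read c, top D: go to q_2, push DD → (q_2, b, DDDDZ)
  read b, top D: go to q_1, push DD → (q_1, ε, DDDDDZ)
All input consumed in state q_1 with stack DDDDDZ.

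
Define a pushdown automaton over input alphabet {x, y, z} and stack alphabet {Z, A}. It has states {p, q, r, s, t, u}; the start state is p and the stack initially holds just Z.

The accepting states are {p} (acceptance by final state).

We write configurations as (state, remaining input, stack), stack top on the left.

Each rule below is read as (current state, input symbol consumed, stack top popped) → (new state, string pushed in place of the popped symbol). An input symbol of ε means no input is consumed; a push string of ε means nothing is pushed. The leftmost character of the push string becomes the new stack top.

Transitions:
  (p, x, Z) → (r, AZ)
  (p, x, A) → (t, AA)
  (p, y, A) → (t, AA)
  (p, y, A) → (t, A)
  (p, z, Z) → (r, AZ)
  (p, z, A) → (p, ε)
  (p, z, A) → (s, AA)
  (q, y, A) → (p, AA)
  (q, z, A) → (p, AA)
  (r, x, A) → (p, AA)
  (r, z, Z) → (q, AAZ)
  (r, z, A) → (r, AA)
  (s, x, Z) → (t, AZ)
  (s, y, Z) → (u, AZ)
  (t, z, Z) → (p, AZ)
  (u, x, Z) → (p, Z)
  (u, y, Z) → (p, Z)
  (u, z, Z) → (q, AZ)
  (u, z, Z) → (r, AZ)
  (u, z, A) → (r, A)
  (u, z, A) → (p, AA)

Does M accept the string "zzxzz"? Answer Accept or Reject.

One accepting computation: (p, zzxzz, Z) ⊢ (r, zxzz, AZ) ⊢ (r, xzz, AAZ) ⊢ (p, zz, AAAZ) ⊢ (p, z, AAZ) ⊢ (p, ε, AZ)
All input consumed and state p ∈ F.

Accept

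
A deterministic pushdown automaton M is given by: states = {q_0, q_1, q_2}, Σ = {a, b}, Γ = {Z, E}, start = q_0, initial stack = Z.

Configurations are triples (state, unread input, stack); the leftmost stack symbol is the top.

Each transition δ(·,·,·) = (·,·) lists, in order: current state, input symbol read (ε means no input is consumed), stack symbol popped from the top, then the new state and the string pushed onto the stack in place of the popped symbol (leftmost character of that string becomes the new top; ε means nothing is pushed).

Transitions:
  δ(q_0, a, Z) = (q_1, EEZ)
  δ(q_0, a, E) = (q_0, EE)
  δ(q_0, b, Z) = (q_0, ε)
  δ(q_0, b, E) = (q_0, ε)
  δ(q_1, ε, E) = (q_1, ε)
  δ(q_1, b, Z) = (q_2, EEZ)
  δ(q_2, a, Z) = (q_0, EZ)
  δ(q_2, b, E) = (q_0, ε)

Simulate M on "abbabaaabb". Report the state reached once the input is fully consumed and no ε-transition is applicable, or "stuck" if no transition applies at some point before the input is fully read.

(q_0, abbabaaabb, Z)
  read a, top Z: go to q_1, push EEZ → (q_1, bbabaaabb, EEZ)
  ε-move, top E: go to q_1, push ε → (q_1, bbabaaabb, EZ)
  ε-move, top E: go to q_1, push ε → (q_1, bbabaaabb, Z)
  read b, top Z: go to q_2, push EEZ → (q_2, babaaabb, EEZ)
  read b, top E: go to q_0, push ε → (q_0, abaaabb, EZ)
  read a, top E: go to q_0, push EE → (q_0, baaabb, EEZ)
  read b, top E: go to q_0, push ε → (q_0, aaabb, EZ)
  read a, top E: go to q_0, push EE → (q_0, aabb, EEZ)
  read a, top E: go to q_0, push EE → (q_0, abb, EEEZ)
  read a, top E: go to q_0, push EE → (q_0, bb, EEEEZ)
  read b, top E: go to q_0, push ε → (q_0, b, EEEZ)
  read b, top E: go to q_0, push ε → (q_0, ε, EEZ)
All input consumed; M is in state q_0.

q_0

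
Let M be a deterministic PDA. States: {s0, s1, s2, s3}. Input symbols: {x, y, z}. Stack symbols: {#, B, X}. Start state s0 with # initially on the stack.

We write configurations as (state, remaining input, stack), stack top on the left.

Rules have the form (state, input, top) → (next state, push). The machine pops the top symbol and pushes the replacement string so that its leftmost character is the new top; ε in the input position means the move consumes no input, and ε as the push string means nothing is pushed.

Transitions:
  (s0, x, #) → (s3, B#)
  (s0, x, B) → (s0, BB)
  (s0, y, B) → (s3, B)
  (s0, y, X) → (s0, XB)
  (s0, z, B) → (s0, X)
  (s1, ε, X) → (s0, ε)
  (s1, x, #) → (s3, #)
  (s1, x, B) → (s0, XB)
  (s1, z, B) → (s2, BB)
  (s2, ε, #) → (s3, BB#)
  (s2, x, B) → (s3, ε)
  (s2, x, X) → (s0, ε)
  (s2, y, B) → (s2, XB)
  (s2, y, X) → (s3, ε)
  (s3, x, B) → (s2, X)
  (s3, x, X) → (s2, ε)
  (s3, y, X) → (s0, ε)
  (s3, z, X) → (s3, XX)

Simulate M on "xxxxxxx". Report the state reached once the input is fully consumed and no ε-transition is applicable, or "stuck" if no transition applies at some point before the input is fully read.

(s0, xxxxxxx, #)
  read x, top #: go to s3, push B# → (s3, xxxxxx, B#)
  read x, top B: go to s2, push X → (s2, xxxxx, X#)
  read x, top X: go to s0, push ε → (s0, xxxx, #)
  read x, top #: go to s3, push B# → (s3, xxx, B#)
  read x, top B: go to s2, push X → (s2, xx, X#)
  read x, top X: go to s0, push ε → (s0, x, #)
  read x, top #: go to s3, push B# → (s3, ε, B#)
All input consumed; M is in state s3.

s3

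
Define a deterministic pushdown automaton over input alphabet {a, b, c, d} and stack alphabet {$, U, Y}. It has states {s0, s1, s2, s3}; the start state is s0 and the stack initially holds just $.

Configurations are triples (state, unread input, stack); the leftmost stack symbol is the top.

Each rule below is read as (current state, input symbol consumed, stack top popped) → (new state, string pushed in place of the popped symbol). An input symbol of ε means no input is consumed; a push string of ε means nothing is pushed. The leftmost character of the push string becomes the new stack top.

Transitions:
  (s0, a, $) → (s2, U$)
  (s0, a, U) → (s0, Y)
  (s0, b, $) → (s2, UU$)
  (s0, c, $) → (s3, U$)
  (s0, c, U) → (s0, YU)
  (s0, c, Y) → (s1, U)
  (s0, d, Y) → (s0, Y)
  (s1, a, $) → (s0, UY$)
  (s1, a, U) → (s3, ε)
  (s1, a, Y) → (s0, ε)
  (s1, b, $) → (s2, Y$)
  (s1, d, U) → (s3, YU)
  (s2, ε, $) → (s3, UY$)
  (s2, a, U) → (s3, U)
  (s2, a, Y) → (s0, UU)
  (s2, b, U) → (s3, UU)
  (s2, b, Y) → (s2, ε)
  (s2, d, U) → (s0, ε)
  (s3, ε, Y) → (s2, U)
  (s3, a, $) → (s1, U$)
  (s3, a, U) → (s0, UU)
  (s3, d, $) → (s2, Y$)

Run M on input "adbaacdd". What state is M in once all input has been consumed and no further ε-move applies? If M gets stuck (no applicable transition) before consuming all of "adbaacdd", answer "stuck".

s0

(s0, adbaacdd, $) ⊢ (s2, dbaacdd, U$) ⊢ (s0, baacdd, $) ⊢ (s2, aacdd, UU$) ⊢ (s3, acdd, UU$) ⊢ (s0, cdd, UUU$) ⊢ (s0, dd, YUUU$) ⊢ (s0, d, YUUU$) ⊢ (s0, ε, YUUU$)
All input consumed; M is in state s0.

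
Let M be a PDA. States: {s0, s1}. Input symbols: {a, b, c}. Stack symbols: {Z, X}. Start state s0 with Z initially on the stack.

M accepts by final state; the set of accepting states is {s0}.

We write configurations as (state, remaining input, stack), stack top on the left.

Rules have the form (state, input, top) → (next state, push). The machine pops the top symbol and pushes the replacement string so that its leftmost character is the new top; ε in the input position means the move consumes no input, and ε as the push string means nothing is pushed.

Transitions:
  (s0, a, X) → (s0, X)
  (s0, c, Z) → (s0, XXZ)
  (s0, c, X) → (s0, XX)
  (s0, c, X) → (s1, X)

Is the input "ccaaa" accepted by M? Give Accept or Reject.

Accept

One accepting computation: (s0, ccaaa, Z) ⊢ (s0, caaa, XXZ) ⊢ (s0, aaa, XXXZ) ⊢ (s0, aa, XXXZ) ⊢ (s0, a, XXXZ) ⊢ (s0, ε, XXXZ)
All input consumed and state s0 ∈ F.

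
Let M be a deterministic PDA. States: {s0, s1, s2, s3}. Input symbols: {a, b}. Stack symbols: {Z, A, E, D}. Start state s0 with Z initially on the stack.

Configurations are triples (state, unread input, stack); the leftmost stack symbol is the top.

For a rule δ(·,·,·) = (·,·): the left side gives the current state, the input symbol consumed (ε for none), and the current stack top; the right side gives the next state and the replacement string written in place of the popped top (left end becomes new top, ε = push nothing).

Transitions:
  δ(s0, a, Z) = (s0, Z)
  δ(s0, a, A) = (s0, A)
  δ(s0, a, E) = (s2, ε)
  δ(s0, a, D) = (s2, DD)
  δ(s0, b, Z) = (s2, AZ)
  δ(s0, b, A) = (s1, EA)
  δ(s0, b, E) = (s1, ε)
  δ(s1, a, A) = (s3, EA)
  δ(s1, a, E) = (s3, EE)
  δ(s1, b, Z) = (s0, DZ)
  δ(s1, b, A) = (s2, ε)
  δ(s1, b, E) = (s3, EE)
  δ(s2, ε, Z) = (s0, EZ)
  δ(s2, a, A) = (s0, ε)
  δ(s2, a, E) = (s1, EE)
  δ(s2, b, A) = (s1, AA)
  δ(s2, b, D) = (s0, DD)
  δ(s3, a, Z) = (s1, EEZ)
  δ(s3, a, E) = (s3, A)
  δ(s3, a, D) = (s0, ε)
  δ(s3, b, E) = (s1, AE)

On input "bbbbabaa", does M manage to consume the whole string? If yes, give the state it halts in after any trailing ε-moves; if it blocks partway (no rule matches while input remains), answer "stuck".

s3

(s0, bbbbabaa, Z)
  read b, top Z: go to s2, push AZ → (s2, bbbabaa, AZ)
  read b, top A: go to s1, push AA → (s1, bbabaa, AAZ)
  read b, top A: go to s2, push ε → (s2, babaa, AZ)
  read b, top A: go to s1, push AA → (s1, abaa, AAZ)
  read a, top A: go to s3, push EA → (s3, baa, EAAZ)
  read b, top E: go to s1, push AE → (s1, aa, AEAAZ)
  read a, top A: go to s3, push EA → (s3, a, EAEAAZ)
  read a, top E: go to s3, push A → (s3, ε, AAEAAZ)
All input consumed; M is in state s3.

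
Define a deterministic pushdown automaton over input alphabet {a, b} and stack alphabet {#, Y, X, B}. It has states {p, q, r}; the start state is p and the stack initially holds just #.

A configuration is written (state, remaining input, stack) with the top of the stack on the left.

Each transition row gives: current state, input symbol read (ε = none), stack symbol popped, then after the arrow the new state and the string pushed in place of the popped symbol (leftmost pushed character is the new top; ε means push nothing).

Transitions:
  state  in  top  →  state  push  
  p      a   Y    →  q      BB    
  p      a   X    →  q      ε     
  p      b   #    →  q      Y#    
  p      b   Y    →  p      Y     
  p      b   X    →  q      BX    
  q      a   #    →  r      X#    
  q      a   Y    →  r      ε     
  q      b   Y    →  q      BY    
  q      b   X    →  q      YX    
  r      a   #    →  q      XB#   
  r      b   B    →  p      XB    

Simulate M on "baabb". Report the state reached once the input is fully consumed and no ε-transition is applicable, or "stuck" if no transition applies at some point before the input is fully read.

q

(p, baabb, #)
  read b, top #: go to q, push Y# → (q, aabb, Y#)
  read a, top Y: go to r, push ε → (r, abb, #)
  read a, top #: go to q, push XB# → (q, bb, XB#)
  read b, top X: go to q, push YX → (q, b, YXB#)
  read b, top Y: go to q, push BY → (q, ε, BYXB#)
All input consumed; M is in state q.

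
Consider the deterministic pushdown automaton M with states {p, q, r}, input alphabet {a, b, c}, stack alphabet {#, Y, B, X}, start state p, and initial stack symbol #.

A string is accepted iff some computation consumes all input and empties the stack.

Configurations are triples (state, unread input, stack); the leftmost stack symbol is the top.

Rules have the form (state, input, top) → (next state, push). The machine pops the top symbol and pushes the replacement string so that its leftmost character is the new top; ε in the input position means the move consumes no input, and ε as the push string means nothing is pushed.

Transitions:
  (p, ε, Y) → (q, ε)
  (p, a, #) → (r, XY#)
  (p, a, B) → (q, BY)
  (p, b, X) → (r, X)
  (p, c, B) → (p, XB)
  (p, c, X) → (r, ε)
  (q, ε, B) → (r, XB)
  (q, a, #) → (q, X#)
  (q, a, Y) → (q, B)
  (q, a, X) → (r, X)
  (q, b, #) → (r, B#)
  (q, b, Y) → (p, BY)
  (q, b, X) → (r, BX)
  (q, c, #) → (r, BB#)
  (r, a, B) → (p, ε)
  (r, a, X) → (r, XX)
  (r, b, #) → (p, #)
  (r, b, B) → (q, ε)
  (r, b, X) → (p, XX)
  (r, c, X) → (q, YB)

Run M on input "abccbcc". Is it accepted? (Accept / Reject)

Reject

(p, abccbcc, #)
  read a, top #: go to r, push XY# → (r, bccbcc, XY#)
  read b, top X: go to p, push XX → (p, ccbcc, XXY#)
  read c, top X: go to r, push ε → (r, cbcc, XY#)
  read c, top X: go to q, push YB → (q, bcc, YBY#)
  read b, top Y: go to p, push BY → (p, cc, BYBY#)
  read c, top B: go to p, push XB → (p, c, XBYBY#)
  read c, top X: go to r, push ε → (r, ε, BYBY#)
All input consumed; stack is BYBY#, not empty, and no further ε-move applies.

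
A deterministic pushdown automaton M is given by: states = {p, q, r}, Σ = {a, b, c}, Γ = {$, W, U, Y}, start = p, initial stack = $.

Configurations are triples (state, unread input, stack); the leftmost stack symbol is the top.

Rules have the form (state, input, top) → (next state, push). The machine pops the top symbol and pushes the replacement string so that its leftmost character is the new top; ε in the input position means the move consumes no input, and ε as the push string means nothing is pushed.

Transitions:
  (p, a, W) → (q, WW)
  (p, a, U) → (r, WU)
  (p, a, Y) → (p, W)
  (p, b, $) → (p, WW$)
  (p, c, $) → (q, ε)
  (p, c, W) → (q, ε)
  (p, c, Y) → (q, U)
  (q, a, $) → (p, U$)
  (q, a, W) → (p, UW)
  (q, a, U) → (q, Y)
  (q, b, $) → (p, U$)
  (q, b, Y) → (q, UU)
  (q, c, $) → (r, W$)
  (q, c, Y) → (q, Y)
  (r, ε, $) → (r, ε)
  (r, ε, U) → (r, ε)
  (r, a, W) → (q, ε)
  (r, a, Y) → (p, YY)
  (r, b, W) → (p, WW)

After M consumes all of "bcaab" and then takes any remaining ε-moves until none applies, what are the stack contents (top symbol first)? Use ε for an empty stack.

WWUW$

(p, bcaab, $)
  read b, top $: go to p, push WW$ → (p, caab, WW$)
  read c, top W: go to q, push ε → (q, aab, W$)
  read a, top W: go to p, push UW → (p, ab, UW$)
  read a, top U: go to r, push WU → (r, b, WUW$)
  read b, top W: go to p, push WW → (p, ε, WWUW$)
All input consumed in state p with stack WWUW$.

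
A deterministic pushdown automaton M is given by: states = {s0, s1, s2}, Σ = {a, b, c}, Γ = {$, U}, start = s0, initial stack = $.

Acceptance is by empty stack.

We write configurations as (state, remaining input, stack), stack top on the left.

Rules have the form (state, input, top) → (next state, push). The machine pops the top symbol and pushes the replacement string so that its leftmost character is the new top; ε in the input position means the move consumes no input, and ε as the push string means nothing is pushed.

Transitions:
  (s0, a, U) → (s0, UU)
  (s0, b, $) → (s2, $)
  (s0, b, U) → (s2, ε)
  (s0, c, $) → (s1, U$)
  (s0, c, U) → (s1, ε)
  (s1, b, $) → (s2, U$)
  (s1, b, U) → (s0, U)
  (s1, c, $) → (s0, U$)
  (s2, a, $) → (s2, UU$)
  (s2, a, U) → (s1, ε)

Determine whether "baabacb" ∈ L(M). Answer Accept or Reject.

Reject

(s0, baabacb, $)
  read b, top $: go to s2, push $ → (s2, aabacb, $)
  read a, top $: go to s2, push UU$ → (s2, abacb, UU$)
  read a, top U: go to s1, push ε → (s1, bacb, U$)
  read b, top U: go to s0, push U → (s0, acb, U$)
  read a, top U: go to s0, push UU → (s0, cb, UU$)
  read c, top U: go to s1, push ε → (s1, b, U$)
  read b, top U: go to s0, push U → (s0, ε, U$)
All input consumed; stack is U$, not empty, and no further ε-move applies.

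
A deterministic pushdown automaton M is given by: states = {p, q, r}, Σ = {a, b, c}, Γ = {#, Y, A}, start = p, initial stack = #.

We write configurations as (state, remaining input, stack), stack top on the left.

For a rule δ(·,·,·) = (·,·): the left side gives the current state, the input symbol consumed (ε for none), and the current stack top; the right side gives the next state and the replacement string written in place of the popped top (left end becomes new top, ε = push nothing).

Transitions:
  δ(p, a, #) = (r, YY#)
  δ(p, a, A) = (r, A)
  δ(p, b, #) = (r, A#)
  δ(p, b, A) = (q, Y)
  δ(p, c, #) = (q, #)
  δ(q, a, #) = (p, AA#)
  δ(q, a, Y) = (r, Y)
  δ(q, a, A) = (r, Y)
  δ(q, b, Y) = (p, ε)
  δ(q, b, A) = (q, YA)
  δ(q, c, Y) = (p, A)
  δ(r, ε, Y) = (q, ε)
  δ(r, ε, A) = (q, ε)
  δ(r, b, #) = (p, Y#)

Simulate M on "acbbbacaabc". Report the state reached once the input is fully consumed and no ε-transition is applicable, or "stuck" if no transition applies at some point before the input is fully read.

stuck

(p, acbbbacaabc, #) ⊢ (r, cbbbacaabc, YY#) ⊢ (q, cbbbacaabc, Y#) ⊢ (p, bbbacaabc, A#) ⊢ (q, bbacaabc, Y#) ⊢ (p, bacaabc, #) ⊢ (r, acaabc, A#) ⊢ (q, acaabc, #) ⊢ (p, caabc, AA#)
No transition for (p, c, top A); M blocks with input caabc remaining.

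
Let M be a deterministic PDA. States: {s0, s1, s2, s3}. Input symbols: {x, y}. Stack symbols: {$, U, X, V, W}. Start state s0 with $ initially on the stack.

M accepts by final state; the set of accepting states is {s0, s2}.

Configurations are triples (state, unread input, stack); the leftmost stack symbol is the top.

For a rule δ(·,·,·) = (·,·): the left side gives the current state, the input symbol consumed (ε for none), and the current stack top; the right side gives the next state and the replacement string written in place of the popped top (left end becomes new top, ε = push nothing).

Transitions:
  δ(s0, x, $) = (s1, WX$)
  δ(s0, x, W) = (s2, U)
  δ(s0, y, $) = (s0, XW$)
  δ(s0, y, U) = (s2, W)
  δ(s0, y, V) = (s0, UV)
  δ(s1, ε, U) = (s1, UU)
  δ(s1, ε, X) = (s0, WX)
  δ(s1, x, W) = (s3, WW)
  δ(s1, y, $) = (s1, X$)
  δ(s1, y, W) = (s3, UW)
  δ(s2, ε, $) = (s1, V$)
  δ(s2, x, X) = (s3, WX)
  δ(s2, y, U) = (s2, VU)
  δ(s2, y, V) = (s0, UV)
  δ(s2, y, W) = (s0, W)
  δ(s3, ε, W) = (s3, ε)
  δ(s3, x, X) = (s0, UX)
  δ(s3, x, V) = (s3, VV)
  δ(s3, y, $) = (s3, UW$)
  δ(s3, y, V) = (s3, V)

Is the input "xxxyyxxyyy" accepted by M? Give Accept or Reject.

(s0, xxxyyxxyyy, $)
  read x, top $: go to s1, push WX$ → (s1, xxyyxxyyy, WX$)
  read x, top W: go to s3, push WW → (s3, xyyxxyyy, WWX$)
  ε-move, top W: go to s3, push ε → (s3, xyyxxyyy, WX$)
  ε-move, top W: go to s3, push ε → (s3, xyyxxyyy, X$)
  read x, top X: go to s0, push UX → (s0, yyxxyyy, UX$)
  read y, top U: go to s2, push W → (s2, yxxyyy, WX$)
  read y, top W: go to s0, push W → (s0, xxyyy, WX$)
  read x, top W: go to s2, push U → (s2, xyyy, UX$)
No transition applies at (s2, xyyy, UX$); input not fully consumed.

Reject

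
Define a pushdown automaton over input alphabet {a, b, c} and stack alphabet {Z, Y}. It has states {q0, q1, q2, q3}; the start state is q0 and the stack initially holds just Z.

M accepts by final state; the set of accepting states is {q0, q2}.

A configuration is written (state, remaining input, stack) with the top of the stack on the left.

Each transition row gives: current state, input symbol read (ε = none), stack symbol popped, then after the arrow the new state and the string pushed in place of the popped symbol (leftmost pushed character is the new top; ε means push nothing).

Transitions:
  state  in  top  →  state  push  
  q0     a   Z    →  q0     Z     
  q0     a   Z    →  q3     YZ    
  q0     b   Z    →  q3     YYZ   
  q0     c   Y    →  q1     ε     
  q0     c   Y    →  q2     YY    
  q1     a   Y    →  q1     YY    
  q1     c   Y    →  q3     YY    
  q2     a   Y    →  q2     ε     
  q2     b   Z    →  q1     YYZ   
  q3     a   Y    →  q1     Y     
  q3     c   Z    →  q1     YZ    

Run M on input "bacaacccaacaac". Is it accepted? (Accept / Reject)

No computation consumes all input and reaches a final state.

Reject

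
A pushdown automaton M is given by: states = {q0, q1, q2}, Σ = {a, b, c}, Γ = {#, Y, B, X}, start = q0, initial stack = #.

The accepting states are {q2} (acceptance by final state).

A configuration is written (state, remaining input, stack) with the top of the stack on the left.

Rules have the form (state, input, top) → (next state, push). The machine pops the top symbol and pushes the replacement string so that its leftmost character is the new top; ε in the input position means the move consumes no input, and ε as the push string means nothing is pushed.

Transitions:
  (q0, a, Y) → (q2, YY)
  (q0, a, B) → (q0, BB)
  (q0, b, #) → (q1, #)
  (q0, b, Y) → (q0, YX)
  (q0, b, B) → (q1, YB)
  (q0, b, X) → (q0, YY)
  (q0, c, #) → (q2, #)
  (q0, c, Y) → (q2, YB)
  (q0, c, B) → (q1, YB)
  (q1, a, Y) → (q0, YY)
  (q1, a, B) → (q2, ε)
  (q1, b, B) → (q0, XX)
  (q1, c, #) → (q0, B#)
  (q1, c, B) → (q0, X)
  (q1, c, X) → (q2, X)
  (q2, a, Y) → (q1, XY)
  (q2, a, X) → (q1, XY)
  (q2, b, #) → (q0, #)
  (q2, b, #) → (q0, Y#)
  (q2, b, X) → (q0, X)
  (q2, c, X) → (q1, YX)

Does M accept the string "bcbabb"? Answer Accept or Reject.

No computation consumes all input and reaches a final state.

Reject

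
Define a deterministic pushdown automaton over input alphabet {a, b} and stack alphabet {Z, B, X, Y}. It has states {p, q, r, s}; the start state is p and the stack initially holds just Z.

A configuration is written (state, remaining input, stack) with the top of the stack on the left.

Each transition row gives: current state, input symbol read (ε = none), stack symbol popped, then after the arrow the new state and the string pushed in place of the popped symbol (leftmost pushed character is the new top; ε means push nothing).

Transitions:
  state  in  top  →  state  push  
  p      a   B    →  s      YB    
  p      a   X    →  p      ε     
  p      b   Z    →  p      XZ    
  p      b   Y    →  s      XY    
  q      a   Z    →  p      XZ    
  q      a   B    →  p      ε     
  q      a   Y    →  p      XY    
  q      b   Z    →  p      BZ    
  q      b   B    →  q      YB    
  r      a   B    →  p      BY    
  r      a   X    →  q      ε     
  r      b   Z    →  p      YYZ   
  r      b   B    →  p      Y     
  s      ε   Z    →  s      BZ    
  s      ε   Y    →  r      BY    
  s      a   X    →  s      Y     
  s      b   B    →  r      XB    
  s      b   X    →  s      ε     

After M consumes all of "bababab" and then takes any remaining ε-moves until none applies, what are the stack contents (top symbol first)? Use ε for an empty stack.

(p, bababab, Z) ⊢ (p, ababab, XZ) ⊢ (p, babab, Z) ⊢ (p, abab, XZ) ⊢ (p, bab, Z) ⊢ (p, ab, XZ) ⊢ (p, b, Z) ⊢ (p, ε, XZ)
All input consumed in state p with stack XZ.

XZ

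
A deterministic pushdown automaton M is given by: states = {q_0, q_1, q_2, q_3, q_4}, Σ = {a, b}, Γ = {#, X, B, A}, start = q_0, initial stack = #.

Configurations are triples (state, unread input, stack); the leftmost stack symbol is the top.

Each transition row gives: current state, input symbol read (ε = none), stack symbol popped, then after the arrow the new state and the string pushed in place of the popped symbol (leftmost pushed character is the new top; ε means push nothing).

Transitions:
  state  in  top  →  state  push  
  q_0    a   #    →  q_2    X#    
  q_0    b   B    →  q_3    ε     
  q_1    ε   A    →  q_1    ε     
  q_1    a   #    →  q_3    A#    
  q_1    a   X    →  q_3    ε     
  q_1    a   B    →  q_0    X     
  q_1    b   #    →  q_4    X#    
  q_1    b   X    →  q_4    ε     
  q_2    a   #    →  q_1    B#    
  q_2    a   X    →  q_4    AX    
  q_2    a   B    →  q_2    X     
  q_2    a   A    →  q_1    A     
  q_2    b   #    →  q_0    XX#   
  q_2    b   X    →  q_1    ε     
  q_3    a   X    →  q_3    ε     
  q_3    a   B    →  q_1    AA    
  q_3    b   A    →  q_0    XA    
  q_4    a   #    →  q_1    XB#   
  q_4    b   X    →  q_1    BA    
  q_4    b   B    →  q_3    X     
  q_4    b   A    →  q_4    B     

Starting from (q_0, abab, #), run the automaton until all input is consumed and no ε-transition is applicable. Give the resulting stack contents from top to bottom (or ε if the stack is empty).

XA#

(q_0, abab, #)
  read a, top #: go to q_2, push X# → (q_2, bab, X#)
  read b, top X: go to q_1, push ε → (q_1, ab, #)
  read a, top #: go to q_3, push A# → (q_3, b, A#)
  read b, top A: go to q_0, push XA → (q_0, ε, XA#)
All input consumed in state q_0 with stack XA#.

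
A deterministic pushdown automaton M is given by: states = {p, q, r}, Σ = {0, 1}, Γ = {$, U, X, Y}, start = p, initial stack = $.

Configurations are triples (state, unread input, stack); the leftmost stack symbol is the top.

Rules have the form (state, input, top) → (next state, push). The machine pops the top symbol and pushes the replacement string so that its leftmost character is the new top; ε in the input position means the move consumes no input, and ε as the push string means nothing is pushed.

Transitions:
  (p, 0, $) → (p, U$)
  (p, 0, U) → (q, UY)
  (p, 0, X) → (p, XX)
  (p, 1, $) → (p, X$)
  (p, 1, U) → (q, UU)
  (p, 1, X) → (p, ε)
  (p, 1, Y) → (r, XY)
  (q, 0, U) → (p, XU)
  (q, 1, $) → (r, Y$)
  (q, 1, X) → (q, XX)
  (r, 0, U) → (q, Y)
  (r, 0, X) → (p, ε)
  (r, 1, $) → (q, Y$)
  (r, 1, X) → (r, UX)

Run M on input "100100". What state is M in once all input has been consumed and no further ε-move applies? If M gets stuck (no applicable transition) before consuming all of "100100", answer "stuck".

(p, 100100, $) ⊢ (p, 00100, X$) ⊢ (p, 0100, XX$) ⊢ (p, 100, XXX$) ⊢ (p, 00, XX$) ⊢ (p, 0, XXX$) ⊢ (p, ε, XXXX$)
All input consumed; M is in state p.

p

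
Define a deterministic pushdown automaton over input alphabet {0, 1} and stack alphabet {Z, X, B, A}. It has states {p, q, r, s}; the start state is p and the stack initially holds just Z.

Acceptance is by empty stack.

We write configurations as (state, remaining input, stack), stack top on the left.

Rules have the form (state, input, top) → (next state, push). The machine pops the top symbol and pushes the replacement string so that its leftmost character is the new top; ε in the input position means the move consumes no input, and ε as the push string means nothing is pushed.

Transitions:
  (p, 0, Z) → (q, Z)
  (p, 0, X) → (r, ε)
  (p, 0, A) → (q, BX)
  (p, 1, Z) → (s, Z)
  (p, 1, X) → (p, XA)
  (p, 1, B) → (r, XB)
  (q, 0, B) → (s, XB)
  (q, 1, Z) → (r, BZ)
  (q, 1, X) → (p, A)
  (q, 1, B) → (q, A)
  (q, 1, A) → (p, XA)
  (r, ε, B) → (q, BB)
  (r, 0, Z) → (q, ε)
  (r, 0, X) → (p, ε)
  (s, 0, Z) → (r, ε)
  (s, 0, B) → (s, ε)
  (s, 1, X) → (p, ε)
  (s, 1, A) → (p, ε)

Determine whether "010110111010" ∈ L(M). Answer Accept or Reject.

Reject

(p, 010110111010, Z)
  read 0, top Z: go to q, push Z → (q, 10110111010, Z)
  read 1, top Z: go to r, push BZ → (r, 0110111010, BZ)
  ε-move, top B: go to q, push BB → (q, 0110111010, BBZ)
  read 0, top B: go to s, push XB → (s, 110111010, XBBZ)
  read 1, top X: go to p, push ε → (p, 10111010, BBZ)
  read 1, top B: go to r, push XB → (r, 0111010, XBBZ)
  read 0, top X: go to p, push ε → (p, 111010, BBZ)
  read 1, top B: go to r, push XB → (r, 11010, XBBZ)
No transition applies at (r, 11010, XBBZ); input not fully consumed.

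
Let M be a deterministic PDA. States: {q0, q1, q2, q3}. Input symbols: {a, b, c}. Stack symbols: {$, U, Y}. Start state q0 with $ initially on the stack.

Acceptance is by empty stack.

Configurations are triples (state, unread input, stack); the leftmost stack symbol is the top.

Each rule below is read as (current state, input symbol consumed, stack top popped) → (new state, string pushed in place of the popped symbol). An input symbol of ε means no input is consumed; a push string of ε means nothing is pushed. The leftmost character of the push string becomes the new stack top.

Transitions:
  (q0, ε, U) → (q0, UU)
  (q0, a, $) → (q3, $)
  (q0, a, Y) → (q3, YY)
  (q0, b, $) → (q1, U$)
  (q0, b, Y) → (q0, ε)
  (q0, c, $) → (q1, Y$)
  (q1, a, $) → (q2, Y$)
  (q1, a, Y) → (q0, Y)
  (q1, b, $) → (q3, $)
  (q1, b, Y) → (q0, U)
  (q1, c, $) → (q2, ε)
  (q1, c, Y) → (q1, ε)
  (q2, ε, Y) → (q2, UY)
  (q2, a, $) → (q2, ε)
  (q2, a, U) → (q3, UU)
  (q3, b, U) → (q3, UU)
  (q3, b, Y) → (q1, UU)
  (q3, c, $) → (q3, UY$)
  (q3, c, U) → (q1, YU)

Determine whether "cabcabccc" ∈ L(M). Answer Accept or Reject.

Accept

(q0, cabcabccc, $)
  read c, top $: go to q1, push Y$ → (q1, abcabccc, Y$)
  read a, top Y: go to q0, push Y → (q0, bcabccc, Y$)
  read b, top Y: go to q0, push ε → (q0, cabccc, $)
  read c, top $: go to q1, push Y$ → (q1, abccc, Y$)
  read a, top Y: go to q0, push Y → (q0, bccc, Y$)
  read b, top Y: go to q0, push ε → (q0, ccc, $)
  read c, top $: go to q1, push Y$ → (q1, cc, Y$)
  read c, top Y: go to q1, push ε → (q1, c, $)
  read c, top $: go to q2, push ε → (q2, ε, ε)
All input consumed and the stack is empty.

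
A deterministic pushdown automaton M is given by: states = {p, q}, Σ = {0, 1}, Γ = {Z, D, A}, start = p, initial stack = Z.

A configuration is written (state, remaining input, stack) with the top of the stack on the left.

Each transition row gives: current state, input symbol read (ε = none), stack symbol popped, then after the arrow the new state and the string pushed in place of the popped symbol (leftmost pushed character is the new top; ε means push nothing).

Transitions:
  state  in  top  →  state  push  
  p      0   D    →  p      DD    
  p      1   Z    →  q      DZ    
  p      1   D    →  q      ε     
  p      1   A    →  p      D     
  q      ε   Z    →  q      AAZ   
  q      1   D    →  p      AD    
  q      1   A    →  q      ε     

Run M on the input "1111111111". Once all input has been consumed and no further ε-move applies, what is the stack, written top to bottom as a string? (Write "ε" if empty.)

(p, 1111111111, Z)
  read 1, top Z: go to q, push DZ → (q, 111111111, DZ)
  read 1, top D: go to p, push AD → (p, 11111111, ADZ)
  read 1, top A: go to p, push D → (p, 1111111, DDZ)
  read 1, top D: go to q, push ε → (q, 111111, DZ)
  read 1, top D: go to p, push AD → (p, 11111, ADZ)
  read 1, top A: go to p, push D → (p, 1111, DDZ)
  read 1, top D: go to q, push ε → (q, 111, DZ)
  read 1, top D: go to p, push AD → (p, 11, ADZ)
  read 1, top A: go to p, push D → (p, 1, DDZ)
  read 1, top D: go to q, push ε → (q, ε, DZ)
All input consumed in state q with stack DZ.

DZ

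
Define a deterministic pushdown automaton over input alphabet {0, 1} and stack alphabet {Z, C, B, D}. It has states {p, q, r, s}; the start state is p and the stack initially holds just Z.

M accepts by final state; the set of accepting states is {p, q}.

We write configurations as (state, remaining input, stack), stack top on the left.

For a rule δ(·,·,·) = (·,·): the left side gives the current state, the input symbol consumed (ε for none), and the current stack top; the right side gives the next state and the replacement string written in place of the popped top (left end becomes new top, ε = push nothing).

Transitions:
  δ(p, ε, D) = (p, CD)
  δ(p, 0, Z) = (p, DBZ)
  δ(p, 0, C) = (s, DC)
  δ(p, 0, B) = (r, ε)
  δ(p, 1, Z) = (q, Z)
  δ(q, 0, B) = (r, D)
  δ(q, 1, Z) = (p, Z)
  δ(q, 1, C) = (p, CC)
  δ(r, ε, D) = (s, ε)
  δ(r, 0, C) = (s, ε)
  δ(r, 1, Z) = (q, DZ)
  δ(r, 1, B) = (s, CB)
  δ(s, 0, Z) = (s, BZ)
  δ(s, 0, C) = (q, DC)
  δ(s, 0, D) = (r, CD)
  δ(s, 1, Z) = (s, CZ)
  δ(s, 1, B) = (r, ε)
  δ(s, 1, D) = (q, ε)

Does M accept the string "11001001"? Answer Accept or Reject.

Reject

(p, 11001001, Z)
  read 1, top Z: go to q, push Z → (q, 1001001, Z)
  read 1, top Z: go to p, push Z → (p, 001001, Z)
  read 0, top Z: go to p, push DBZ → (p, 01001, DBZ)
  ε-move, top D: go to p, push CD → (p, 01001, CDBZ)
  read 0, top C: go to s, push DC → (s, 1001, DCDBZ)
  read 1, top D: go to q, push ε → (q, 001, CDBZ)
No transition applies at (q, 001, CDBZ); input not fully consumed.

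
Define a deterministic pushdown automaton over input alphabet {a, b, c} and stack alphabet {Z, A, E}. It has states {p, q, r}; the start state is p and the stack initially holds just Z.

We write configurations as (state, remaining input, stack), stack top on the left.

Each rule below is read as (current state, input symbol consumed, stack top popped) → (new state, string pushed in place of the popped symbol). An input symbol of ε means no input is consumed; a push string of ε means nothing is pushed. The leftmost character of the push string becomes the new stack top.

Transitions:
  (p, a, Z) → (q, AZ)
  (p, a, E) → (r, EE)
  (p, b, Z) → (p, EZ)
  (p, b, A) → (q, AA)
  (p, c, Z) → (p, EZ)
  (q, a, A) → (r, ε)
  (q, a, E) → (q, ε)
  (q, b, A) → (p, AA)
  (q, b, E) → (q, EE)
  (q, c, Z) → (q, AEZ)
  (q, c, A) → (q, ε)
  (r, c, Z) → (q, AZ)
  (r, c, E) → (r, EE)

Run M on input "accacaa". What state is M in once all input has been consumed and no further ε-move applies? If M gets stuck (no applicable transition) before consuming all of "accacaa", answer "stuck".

stuck

(p, accacaa, Z)
  read a, top Z: go to q, push AZ → (q, ccacaa, AZ)
  read c, top A: go to q, push ε → (q, cacaa, Z)
  read c, top Z: go to q, push AEZ → (q, acaa, AEZ)
  read a, top A: go to r, push ε → (r, caa, EZ)
  read c, top E: go to r, push EE → (r, aa, EEZ)
No transition for (r, a, top E); M blocks with input aa remaining.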